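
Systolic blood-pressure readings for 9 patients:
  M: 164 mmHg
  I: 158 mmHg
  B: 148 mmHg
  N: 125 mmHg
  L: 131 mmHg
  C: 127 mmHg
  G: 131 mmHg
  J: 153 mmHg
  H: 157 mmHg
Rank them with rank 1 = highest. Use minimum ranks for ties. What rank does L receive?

6

Sorted (descending): 164, 158, 157, 153, 148, 131, 131, 127, 125
The 2 values of 131 occupy positions 6–7 → each gets rank 6.
L has value 131 mmHg → rank 6.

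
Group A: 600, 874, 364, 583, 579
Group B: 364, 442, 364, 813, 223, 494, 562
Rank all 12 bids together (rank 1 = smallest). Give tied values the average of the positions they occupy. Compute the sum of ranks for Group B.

Sorted (ascending): 223, 364, 364, 364, 442, 494, 562, 579, 583, 600, 813, 874
The 3 values of 364 occupy positions 2–4 → average rank 3.
Group B values → pooled ranks: 364→3, 442→5, 364→3, 813→11, 223→1, 494→6, 562→7
Rank sum = 3 + 5 + 3 + 11 + 1 + 6 + 7 = 36

36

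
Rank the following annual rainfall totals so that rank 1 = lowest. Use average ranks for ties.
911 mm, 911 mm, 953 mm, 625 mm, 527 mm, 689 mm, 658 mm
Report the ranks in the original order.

Sorted (ascending): 527, 625, 658, 689, 911, 911, 953
The 2 values of 911 occupy positions 5–6 → average rank (5+6)/2 = 5.5.

5.5, 5.5, 7, 2, 1, 4, 3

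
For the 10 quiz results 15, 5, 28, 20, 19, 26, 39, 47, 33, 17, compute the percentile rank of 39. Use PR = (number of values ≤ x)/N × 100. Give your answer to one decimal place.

N = 10.
Strictly below 39: 8. Equal to 39: 1.
PR = 9/10 × 100 = 90.0

90.0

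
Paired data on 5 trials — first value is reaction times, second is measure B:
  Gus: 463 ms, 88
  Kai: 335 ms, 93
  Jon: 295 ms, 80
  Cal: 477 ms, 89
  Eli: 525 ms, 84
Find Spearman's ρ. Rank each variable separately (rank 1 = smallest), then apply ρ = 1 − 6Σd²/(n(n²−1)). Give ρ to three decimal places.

0.100

Ranks of variable 1: 3, 2, 1, 4, 5
Ranks of variable 2: 3, 5, 1, 4, 2
d = r₁ − r₂: 0, -3, 0, 0, 3
d²: 0, 9, 0, 0, 9; Σd² = 18
ρ = 1 − 6·18/(5·24) = 1 − 108/120 = 0.100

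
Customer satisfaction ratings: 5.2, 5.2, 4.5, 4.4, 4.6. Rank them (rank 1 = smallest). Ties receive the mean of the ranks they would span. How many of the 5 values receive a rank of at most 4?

Sorted (ascending): 4.4, 4.5, 4.6, 5.2, 5.2
The 2 values of 5.2 occupy positions 4–5 → average rank (4+5)/2 = 4.5.
Ranks ≤ 4: {1, 2, 3} → 3 values.

3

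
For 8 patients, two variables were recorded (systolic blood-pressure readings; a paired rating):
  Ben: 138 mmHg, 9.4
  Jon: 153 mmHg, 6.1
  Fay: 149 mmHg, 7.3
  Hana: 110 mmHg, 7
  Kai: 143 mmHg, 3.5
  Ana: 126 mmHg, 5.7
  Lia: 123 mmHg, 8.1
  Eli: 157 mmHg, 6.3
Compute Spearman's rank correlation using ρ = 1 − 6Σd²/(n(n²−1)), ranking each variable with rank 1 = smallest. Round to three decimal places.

Ranks of variable 1: 4, 7, 6, 1, 5, 3, 2, 8
Ranks of variable 2: 8, 3, 6, 5, 1, 2, 7, 4
d = r₁ − r₂: -4, 4, 0, -4, 4, 1, -5, 4
d²: 16, 16, 0, 16, 16, 1, 25, 16; Σd² = 106
ρ = 1 − 6·106/(8·63) = 1 − 636/504 = -0.262

-0.262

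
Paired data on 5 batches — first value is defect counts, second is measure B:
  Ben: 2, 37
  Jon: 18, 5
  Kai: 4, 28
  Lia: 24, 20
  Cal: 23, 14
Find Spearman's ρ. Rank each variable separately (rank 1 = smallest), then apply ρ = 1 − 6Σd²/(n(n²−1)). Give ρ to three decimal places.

Ranks of variable 1: 1, 3, 2, 5, 4
Ranks of variable 2: 5, 1, 4, 3, 2
d = r₁ − r₂: -4, 2, -2, 2, 2
d²: 16, 4, 4, 4, 4; Σd² = 32
ρ = 1 − 6·32/(5·24) = 1 − 192/120 = -0.600

-0.600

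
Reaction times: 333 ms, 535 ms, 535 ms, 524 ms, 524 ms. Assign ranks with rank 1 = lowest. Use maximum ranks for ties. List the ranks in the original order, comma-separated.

Sorted (ascending): 333, 524, 524, 535, 535
The 2 values of 524 occupy positions 2–3 → each gets rank 3.
The 2 values of 535 occupy positions 4–5 → each gets rank 5.

1, 5, 5, 3, 3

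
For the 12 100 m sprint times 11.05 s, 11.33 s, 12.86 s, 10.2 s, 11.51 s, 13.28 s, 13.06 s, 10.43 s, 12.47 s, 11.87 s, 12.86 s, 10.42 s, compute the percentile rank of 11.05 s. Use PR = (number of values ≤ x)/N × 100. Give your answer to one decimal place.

33.3

N = 12.
Strictly below 11.05: 3. Equal to 11.05: 1.
PR = 4/12 × 100 = 33.3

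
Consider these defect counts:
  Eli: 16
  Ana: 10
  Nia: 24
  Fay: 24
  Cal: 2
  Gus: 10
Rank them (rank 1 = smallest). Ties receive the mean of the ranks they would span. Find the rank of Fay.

5.5

Sorted (ascending): 2, 10, 10, 16, 24, 24
The 2 values of 10 occupy positions 2–3 → average rank (2+3)/2 = 2.5.
The 2 values of 24 occupy positions 5–6 → average rank (5+6)/2 = 5.5.
Fay has value 24 → rank 5.5.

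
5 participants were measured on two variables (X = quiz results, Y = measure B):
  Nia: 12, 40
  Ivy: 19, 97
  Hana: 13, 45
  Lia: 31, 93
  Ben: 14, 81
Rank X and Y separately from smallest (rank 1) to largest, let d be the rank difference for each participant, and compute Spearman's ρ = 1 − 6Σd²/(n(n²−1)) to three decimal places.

0.900

Ranks of variable 1: 1, 4, 2, 5, 3
Ranks of variable 2: 1, 5, 2, 4, 3
d = r₁ − r₂: 0, -1, 0, 1, 0
d²: 0, 1, 0, 1, 0; Σd² = 2
ρ = 1 − 6·2/(5·24) = 1 − 12/120 = 0.900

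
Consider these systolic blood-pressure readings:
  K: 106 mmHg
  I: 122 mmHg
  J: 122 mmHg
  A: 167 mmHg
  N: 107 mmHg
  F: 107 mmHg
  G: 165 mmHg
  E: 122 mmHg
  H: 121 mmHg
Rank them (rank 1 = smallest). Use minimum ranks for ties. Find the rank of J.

Sorted (ascending): 106, 107, 107, 121, 122, 122, 122, 165, 167
The 2 values of 107 occupy positions 2–3 → each gets rank 2.
The 3 values of 122 occupy positions 5–7 → each gets rank 5.
J has value 122 mmHg → rank 5.

5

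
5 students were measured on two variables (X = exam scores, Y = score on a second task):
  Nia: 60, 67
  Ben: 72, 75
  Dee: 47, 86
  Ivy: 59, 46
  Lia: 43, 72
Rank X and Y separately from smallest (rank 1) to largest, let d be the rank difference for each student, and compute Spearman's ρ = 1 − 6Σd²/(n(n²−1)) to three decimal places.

-0.100

Ranks of variable 1: 4, 5, 2, 3, 1
Ranks of variable 2: 2, 4, 5, 1, 3
d = r₁ − r₂: 2, 1, -3, 2, -2
d²: 4, 1, 9, 4, 4; Σd² = 22
ρ = 1 − 6·22/(5·24) = 1 − 132/120 = -0.100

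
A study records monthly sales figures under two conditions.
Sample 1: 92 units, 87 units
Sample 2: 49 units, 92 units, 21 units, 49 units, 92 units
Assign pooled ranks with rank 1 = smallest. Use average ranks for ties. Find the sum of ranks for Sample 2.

Sorted (ascending): 21, 49, 49, 87, 92, 92, 92
The 2 values of 49 occupy positions 2–3 → average rank (2+3)/2 = 2.5.
The 3 values of 92 occupy positions 5–7 → average rank 6.
Sample 2 values → pooled ranks: 49→2.5, 92→6, 21→1, 49→2.5, 92→6
Rank sum = 2.5 + 6 + 1 + 2.5 + 6 = 18

18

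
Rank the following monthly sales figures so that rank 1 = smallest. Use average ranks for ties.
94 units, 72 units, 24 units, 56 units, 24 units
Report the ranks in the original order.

Sorted (ascending): 24, 24, 56, 72, 94
The 2 values of 24 occupy positions 1–2 → average rank (1+2)/2 = 1.5.

5, 4, 1.5, 3, 1.5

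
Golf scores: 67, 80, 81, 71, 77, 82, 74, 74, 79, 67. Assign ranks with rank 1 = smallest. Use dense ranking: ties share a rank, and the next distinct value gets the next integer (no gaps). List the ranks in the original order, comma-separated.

1, 6, 7, 2, 4, 8, 3, 3, 5, 1

Sorted (ascending): 67, 67, 71, 74, 74, 77, 79, 80, 81, 82
The 2 values of 67 share dense rank 1.
The 2 values of 74 share dense rank 3.
Remaining distinct values take the next consecutive integers.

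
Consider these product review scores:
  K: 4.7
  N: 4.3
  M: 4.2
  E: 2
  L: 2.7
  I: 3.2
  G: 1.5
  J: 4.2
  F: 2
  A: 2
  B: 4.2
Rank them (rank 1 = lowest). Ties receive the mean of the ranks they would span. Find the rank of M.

Sorted (ascending): 1.5, 2, 2, 2, 2.7, 3.2, 4.2, 4.2, 4.2, 4.3, 4.7
The 3 values of 2 occupy positions 2–4 → average rank 3.
The 3 values of 4.2 occupy positions 7–9 → average rank 8.
M has value 4.2 → rank 8.

8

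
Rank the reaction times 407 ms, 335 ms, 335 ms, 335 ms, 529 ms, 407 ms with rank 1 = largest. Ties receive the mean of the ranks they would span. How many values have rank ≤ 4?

3

Sorted (descending): 529, 407, 407, 335, 335, 335
The 2 values of 407 occupy positions 2–3 → average rank (2+3)/2 = 2.5.
The 3 values of 335 occupy positions 4–6 → average rank 5.
Ranks ≤ 4: {1, 2.5, 2.5} → 3 values.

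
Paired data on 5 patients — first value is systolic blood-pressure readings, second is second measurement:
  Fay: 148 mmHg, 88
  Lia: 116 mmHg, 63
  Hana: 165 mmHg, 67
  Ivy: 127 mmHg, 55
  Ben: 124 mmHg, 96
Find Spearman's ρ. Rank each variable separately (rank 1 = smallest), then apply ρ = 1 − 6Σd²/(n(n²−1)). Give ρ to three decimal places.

Ranks of variable 1: 4, 1, 5, 3, 2
Ranks of variable 2: 4, 2, 3, 1, 5
d = r₁ − r₂: 0, -1, 2, 2, -3
d²: 0, 1, 4, 4, 9; Σd² = 18
ρ = 1 − 6·18/(5·24) = 1 − 108/120 = 0.100

0.100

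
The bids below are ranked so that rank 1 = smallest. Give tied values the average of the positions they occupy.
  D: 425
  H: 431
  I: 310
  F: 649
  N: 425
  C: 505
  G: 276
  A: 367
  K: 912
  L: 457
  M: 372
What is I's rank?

2

Sorted (ascending): 276, 310, 367, 372, 425, 425, 431, 457, 505, 649, 912
The 2 values of 425 occupy positions 5–6 → average rank (5+6)/2 = 5.5.
I has value 310 → rank 2.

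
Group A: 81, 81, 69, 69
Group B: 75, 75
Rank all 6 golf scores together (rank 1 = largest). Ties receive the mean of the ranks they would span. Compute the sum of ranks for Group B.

7

Sorted (descending): 81, 81, 75, 75, 69, 69
The 2 values of 81 occupy positions 1–2 → average rank (1+2)/2 = 1.5.
The 2 values of 75 occupy positions 3–4 → average rank (3+4)/2 = 3.5.
The 2 values of 69 occupy positions 5–6 → average rank (5+6)/2 = 5.5.
Group B values → pooled ranks: 75→3.5, 75→3.5
Rank sum = 3.5 + 3.5 = 7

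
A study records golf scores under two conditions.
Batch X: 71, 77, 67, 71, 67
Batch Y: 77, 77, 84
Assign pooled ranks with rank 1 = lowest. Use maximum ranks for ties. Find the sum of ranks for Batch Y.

Sorted (ascending): 67, 67, 71, 71, 77, 77, 77, 84
The 2 values of 67 occupy positions 1–2 → each gets rank 2.
The 2 values of 71 occupy positions 3–4 → each gets rank 4.
The 3 values of 77 occupy positions 5–7 → each gets rank 7.
Batch Y values → pooled ranks: 77→7, 77→7, 84→8
Rank sum = 7 + 7 + 8 = 22

22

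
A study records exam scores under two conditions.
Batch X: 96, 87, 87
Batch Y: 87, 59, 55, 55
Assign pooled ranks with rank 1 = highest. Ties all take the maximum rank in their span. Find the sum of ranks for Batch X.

Sorted (descending): 96, 87, 87, 87, 59, 55, 55
The 3 values of 87 occupy positions 2–4 → each gets rank 4.
The 2 values of 55 occupy positions 6–7 → each gets rank 7.
Batch X values → pooled ranks: 96→1, 87→4, 87→4
Rank sum = 1 + 4 + 4 = 9

9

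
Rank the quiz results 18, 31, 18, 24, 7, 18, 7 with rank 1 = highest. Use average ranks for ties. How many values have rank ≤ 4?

5

Sorted (descending): 31, 24, 18, 18, 18, 7, 7
The 3 values of 18 occupy positions 3–5 → average rank 4.
The 2 values of 7 occupy positions 6–7 → average rank (6+7)/2 = 6.5.
Ranks ≤ 4: {1, 2, 4, 4, 4} → 5 values.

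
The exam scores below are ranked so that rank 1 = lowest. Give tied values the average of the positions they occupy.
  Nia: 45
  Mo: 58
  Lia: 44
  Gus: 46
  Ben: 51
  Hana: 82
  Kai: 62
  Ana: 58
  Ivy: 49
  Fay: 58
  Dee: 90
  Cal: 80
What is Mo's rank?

Sorted (ascending): 44, 45, 46, 49, 51, 58, 58, 58, 62, 80, 82, 90
The 3 values of 58 occupy positions 6–8 → average rank 7.
Mo has value 58 → rank 7.

7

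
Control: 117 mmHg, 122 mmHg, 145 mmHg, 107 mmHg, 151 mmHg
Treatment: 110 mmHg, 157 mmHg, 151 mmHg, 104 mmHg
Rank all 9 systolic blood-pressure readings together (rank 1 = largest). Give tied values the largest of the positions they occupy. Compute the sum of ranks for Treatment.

20

Sorted (descending): 157, 151, 151, 145, 122, 117, 110, 107, 104
The 2 values of 151 occupy positions 2–3 → each gets rank 3.
Treatment values → pooled ranks: 110→7, 157→1, 151→3, 104→9
Rank sum = 7 + 1 + 3 + 9 = 20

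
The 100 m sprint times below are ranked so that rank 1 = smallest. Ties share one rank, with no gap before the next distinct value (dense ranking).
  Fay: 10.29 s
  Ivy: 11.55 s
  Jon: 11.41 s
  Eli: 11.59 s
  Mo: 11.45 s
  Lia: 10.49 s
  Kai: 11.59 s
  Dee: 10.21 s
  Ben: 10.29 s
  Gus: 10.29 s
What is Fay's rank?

Sorted (ascending): 10.21, 10.29, 10.29, 10.29, 10.49, 11.41, 11.45, 11.55, 11.59, 11.59
The 3 values of 10.29 share dense rank 2.
The 2 values of 11.59 share dense rank 7.
Remaining distinct values take the next consecutive integers.
Fay has value 10.29 s → rank 2.

2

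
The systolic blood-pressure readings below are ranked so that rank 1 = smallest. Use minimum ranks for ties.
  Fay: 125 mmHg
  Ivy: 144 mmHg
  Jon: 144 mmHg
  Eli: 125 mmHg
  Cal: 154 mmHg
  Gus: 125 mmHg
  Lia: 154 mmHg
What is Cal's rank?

Sorted (ascending): 125, 125, 125, 144, 144, 154, 154
The 3 values of 125 occupy positions 1–3 → each gets rank 1.
The 2 values of 144 occupy positions 4–5 → each gets rank 4.
The 2 values of 154 occupy positions 6–7 → each gets rank 6.
Cal has value 154 mmHg → rank 6.

6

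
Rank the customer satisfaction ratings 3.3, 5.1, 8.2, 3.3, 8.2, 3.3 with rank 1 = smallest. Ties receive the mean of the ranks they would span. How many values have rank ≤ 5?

4

Sorted (ascending): 3.3, 3.3, 3.3, 5.1, 8.2, 8.2
The 3 values of 3.3 occupy positions 1–3 → average rank 2.
The 2 values of 8.2 occupy positions 5–6 → average rank (5+6)/2 = 5.5.
Ranks ≤ 5: {2, 2, 2, 4} → 4 values.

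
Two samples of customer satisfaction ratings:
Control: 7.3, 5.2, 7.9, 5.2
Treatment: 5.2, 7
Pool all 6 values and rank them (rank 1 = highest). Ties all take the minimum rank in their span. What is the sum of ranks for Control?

11

Sorted (descending): 7.9, 7.3, 7, 5.2, 5.2, 5.2
The 3 values of 5.2 occupy positions 4–6 → each gets rank 4.
Control values → pooled ranks: 7.3→2, 5.2→4, 7.9→1, 5.2→4
Rank sum = 2 + 4 + 1 + 4 = 11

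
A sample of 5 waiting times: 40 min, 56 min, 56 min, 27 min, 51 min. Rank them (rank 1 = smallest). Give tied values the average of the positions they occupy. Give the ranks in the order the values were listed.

2, 4.5, 4.5, 1, 3

Sorted (ascending): 27, 40, 51, 56, 56
The 2 values of 56 occupy positions 4–5 → average rank (4+5)/2 = 4.5.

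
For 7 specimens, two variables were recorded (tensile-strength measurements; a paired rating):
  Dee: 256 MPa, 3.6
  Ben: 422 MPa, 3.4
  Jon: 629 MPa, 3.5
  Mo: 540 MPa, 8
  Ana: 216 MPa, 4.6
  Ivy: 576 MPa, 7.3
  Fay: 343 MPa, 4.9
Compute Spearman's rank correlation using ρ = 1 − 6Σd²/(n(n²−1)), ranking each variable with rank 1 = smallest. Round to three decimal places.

Ranks of variable 1: 2, 4, 7, 5, 1, 6, 3
Ranks of variable 2: 3, 1, 2, 7, 4, 6, 5
d = r₁ − r₂: -1, 3, 5, -2, -3, 0, -2
d²: 1, 9, 25, 4, 9, 0, 4; Σd² = 52
ρ = 1 − 6·52/(7·48) = 1 − 312/336 = 0.071

0.071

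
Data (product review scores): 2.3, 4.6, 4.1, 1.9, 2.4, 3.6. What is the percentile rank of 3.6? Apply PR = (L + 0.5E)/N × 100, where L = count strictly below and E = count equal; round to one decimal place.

58.3

N = 6.
Strictly below 3.6: 3. Equal to 3.6: 1.
PR = (3 + 0.5·1)/6 × 100 = 58.3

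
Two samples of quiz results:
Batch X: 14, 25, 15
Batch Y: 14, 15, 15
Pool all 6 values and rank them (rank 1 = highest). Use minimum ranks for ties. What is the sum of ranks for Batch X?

Sorted (descending): 25, 15, 15, 15, 14, 14
The 3 values of 15 occupy positions 2–4 → each gets rank 2.
The 2 values of 14 occupy positions 5–6 → each gets rank 5.
Batch X values → pooled ranks: 14→5, 25→1, 15→2
Rank sum = 5 + 1 + 2 = 8

8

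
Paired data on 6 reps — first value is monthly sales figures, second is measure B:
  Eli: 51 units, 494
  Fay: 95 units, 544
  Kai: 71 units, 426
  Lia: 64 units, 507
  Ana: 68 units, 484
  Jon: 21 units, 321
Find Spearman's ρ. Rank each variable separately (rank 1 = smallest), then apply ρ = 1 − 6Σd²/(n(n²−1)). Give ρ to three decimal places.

0.486

Ranks of variable 1: 2, 6, 5, 3, 4, 1
Ranks of variable 2: 4, 6, 2, 5, 3, 1
d = r₁ − r₂: -2, 0, 3, -2, 1, 0
d²: 4, 0, 9, 4, 1, 0; Σd² = 18
ρ = 1 − 6·18/(6·35) = 1 − 108/210 = 0.486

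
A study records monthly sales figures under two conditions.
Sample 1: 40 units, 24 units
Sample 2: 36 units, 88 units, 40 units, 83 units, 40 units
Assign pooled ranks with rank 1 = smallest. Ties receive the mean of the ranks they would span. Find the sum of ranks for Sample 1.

5

Sorted (ascending): 24, 36, 40, 40, 40, 83, 88
The 3 values of 40 occupy positions 3–5 → average rank 4.
Sample 1 values → pooled ranks: 40→4, 24→1
Rank sum = 4 + 1 = 5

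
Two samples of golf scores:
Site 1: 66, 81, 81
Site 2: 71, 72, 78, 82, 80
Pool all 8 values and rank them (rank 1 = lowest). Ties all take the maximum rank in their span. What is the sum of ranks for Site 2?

Sorted (ascending): 66, 71, 72, 78, 80, 81, 81, 82
The 2 values of 81 occupy positions 6–7 → each gets rank 7.
Site 2 values → pooled ranks: 71→2, 72→3, 78→4, 82→8, 80→5
Rank sum = 2 + 3 + 4 + 8 + 5 = 22

22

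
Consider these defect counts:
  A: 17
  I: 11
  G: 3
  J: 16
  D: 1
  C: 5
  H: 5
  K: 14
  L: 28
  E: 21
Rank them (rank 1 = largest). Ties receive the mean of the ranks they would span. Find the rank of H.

7.5

Sorted (descending): 28, 21, 17, 16, 14, 11, 5, 5, 3, 1
The 2 values of 5 occupy positions 7–8 → average rank (7+8)/2 = 7.5.
H has value 5 → rank 7.5.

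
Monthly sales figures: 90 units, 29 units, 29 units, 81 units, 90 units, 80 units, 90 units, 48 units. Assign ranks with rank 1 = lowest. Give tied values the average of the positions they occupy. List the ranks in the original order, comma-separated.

Sorted (ascending): 29, 29, 48, 80, 81, 90, 90, 90
The 2 values of 29 occupy positions 1–2 → average rank (1+2)/2 = 1.5.
The 3 values of 90 occupy positions 6–8 → average rank 7.

7, 1.5, 1.5, 5, 7, 4, 7, 3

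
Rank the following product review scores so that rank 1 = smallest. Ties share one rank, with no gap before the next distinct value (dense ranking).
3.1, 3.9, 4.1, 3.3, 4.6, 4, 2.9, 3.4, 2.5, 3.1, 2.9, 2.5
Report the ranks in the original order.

3, 6, 8, 4, 9, 7, 2, 5, 1, 3, 2, 1

Sorted (ascending): 2.5, 2.5, 2.9, 2.9, 3.1, 3.1, 3.3, 3.4, 3.9, 4, 4.1, 4.6
The 2 values of 2.5 share dense rank 1.
The 2 values of 2.9 share dense rank 2.
The 2 values of 3.1 share dense rank 3.
Remaining distinct values take the next consecutive integers.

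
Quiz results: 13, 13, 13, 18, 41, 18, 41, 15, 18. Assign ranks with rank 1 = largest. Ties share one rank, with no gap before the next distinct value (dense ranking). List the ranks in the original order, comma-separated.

4, 4, 4, 2, 1, 2, 1, 3, 2

Sorted (descending): 41, 41, 18, 18, 18, 15, 13, 13, 13
The 2 values of 41 share dense rank 1.
The 3 values of 18 share dense rank 2.
The 3 values of 13 share dense rank 4.
Remaining distinct values take the next consecutive integers.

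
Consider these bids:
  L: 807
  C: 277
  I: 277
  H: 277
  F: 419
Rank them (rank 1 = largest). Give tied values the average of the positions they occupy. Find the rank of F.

2

Sorted (descending): 807, 419, 277, 277, 277
The 3 values of 277 occupy positions 3–5 → average rank 4.
F has value 419 → rank 2.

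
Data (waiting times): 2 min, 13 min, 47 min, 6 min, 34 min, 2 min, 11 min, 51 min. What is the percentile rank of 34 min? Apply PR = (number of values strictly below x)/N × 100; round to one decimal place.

62.5

N = 8.
Strictly below 34: 5. Equal to 34: 1.
PR = 5/8 × 100 = 62.5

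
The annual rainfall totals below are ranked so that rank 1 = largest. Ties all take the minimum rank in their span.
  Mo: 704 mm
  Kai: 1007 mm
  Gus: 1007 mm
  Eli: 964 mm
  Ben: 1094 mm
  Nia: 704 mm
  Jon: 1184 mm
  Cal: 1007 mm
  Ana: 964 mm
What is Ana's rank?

6

Sorted (descending): 1184, 1094, 1007, 1007, 1007, 964, 964, 704, 704
The 3 values of 1007 occupy positions 3–5 → each gets rank 3.
The 2 values of 964 occupy positions 6–7 → each gets rank 6.
The 2 values of 704 occupy positions 8–9 → each gets rank 8.
Ana has value 964 mm → rank 6.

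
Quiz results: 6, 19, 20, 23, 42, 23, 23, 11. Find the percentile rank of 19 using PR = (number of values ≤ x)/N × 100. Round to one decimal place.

37.5

N = 8.
Strictly below 19: 2. Equal to 19: 1.
PR = 3/8 × 100 = 37.5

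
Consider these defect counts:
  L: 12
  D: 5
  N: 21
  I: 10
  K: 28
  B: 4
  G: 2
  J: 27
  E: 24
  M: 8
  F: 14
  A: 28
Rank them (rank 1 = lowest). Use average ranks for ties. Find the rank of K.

Sorted (ascending): 2, 4, 5, 8, 10, 12, 14, 21, 24, 27, 28, 28
The 2 values of 28 occupy positions 11–12 → average rank (11+12)/2 = 11.5.
K has value 28 → rank 11.5.

11.5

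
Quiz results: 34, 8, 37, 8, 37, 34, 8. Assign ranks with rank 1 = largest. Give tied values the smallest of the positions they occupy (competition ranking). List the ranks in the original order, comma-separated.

3, 5, 1, 5, 1, 3, 5

Sorted (descending): 37, 37, 34, 34, 8, 8, 8
The 2 values of 37 occupy positions 1–2 → each gets rank 1.
The 2 values of 34 occupy positions 3–4 → each gets rank 3.
The 3 values of 8 occupy positions 5–7 → each gets rank 5.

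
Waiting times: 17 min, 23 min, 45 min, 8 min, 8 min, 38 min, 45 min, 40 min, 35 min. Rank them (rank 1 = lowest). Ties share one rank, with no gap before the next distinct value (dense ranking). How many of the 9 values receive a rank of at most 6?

Sorted (ascending): 8, 8, 17, 23, 35, 38, 40, 45, 45
The 2 values of 8 share dense rank 1.
The 2 values of 45 share dense rank 7.
Remaining distinct values take the next consecutive integers.
Ranks ≤ 6: {1, 1, 2, 3, 4, 5, 6} → 7 values.

7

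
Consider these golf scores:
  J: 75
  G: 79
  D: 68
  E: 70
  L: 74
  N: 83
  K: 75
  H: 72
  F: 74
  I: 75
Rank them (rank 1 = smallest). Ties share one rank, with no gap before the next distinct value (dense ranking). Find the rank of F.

4

Sorted (ascending): 68, 70, 72, 74, 74, 75, 75, 75, 79, 83
The 2 values of 74 share dense rank 4.
The 3 values of 75 share dense rank 5.
Remaining distinct values take the next consecutive integers.
F has value 74 → rank 4.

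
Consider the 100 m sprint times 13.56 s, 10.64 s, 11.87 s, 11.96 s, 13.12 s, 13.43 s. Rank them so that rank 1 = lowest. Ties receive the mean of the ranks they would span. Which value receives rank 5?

13.43

Sorted (ascending): 10.64, 11.87, 11.96, 13.12, 13.43, 13.56
No ties — each value takes its position as its rank.
Rank 5 → value 13.43.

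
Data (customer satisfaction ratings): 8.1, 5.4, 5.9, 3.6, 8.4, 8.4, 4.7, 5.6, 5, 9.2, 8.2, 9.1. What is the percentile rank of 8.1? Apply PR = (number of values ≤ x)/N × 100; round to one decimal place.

58.3

N = 12.
Strictly below 8.1: 6. Equal to 8.1: 1.
PR = 7/12 × 100 = 58.3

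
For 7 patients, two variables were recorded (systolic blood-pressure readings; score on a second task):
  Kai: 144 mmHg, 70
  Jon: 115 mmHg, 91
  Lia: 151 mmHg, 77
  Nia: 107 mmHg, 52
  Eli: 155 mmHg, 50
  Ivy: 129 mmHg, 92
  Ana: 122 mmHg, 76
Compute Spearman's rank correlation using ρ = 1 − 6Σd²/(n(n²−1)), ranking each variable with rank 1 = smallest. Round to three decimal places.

Ranks of variable 1: 5, 2, 6, 1, 7, 4, 3
Ranks of variable 2: 3, 6, 5, 2, 1, 7, 4
d = r₁ − r₂: 2, -4, 1, -1, 6, -3, -1
d²: 4, 16, 1, 1, 36, 9, 1; Σd² = 68
ρ = 1 − 6·68/(7·48) = 1 − 408/336 = -0.214

-0.214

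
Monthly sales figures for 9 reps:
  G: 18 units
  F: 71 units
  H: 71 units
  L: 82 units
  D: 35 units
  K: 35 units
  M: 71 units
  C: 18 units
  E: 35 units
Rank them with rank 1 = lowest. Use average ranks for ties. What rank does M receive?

7

Sorted (ascending): 18, 18, 35, 35, 35, 71, 71, 71, 82
The 2 values of 18 occupy positions 1–2 → average rank (1+2)/2 = 1.5.
The 3 values of 35 occupy positions 3–5 → average rank 4.
The 3 values of 71 occupy positions 6–8 → average rank 7.
M has value 71 units → rank 7.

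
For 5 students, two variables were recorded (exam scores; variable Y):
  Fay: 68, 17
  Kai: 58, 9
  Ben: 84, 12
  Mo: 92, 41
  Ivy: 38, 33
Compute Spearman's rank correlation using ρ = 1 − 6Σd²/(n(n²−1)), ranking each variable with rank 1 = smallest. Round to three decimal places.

0.300

Ranks of variable 1: 3, 2, 4, 5, 1
Ranks of variable 2: 3, 1, 2, 5, 4
d = r₁ − r₂: 0, 1, 2, 0, -3
d²: 0, 1, 4, 0, 9; Σd² = 14
ρ = 1 − 6·14/(5·24) = 1 − 84/120 = 0.300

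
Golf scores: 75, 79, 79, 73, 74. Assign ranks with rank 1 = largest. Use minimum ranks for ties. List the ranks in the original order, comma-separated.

3, 1, 1, 5, 4

Sorted (descending): 79, 79, 75, 74, 73
The 2 values of 79 occupy positions 1–2 → each gets rank 1.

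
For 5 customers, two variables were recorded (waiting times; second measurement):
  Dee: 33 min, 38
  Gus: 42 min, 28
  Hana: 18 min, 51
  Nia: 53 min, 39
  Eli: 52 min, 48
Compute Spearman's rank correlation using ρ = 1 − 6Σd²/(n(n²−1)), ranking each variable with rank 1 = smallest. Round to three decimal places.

-0.200

Ranks of variable 1: 2, 3, 1, 5, 4
Ranks of variable 2: 2, 1, 5, 3, 4
d = r₁ − r₂: 0, 2, -4, 2, 0
d²: 0, 4, 16, 4, 0; Σd² = 24
ρ = 1 − 6·24/(5·24) = 1 − 144/120 = -0.200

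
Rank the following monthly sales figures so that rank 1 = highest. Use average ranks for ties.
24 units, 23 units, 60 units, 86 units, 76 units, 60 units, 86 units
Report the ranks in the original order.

Sorted (descending): 86, 86, 76, 60, 60, 24, 23
The 2 values of 86 occupy positions 1–2 → average rank (1+2)/2 = 1.5.
The 2 values of 60 occupy positions 4–5 → average rank (4+5)/2 = 4.5.

6, 7, 4.5, 1.5, 3, 4.5, 1.5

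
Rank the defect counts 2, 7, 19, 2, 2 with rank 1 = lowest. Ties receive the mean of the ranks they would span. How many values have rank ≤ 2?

Sorted (ascending): 2, 2, 2, 7, 19
The 3 values of 2 occupy positions 1–3 → average rank 2.
Ranks ≤ 2: {2, 2, 2} → 3 values.

3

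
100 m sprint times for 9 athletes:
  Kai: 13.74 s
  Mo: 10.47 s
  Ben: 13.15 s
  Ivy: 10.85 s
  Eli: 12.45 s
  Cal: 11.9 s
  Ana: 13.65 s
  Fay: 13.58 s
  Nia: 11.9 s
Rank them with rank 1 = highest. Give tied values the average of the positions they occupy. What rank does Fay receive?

3

Sorted (descending): 13.74, 13.65, 13.58, 13.15, 12.45, 11.9, 11.9, 10.85, 10.47
The 2 values of 11.9 occupy positions 6–7 → average rank (6+7)/2 = 6.5.
Fay has value 13.58 s → rank 3.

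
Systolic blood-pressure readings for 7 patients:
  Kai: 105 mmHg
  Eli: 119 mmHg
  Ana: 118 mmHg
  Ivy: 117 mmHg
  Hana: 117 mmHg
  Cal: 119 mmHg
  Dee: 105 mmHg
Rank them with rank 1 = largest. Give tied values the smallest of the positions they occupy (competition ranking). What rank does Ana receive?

3

Sorted (descending): 119, 119, 118, 117, 117, 105, 105
The 2 values of 119 occupy positions 1–2 → each gets rank 1.
The 2 values of 117 occupy positions 4–5 → each gets rank 4.
The 2 values of 105 occupy positions 6–7 → each gets rank 6.
Ana has value 118 mmHg → rank 3.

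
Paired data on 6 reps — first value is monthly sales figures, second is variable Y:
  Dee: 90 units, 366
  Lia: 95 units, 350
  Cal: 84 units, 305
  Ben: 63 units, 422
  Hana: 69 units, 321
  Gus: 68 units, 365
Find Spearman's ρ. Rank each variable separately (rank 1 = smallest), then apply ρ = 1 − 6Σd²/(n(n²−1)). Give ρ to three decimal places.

Ranks of variable 1: 5, 6, 4, 1, 3, 2
Ranks of variable 2: 5, 3, 1, 6, 2, 4
d = r₁ − r₂: 0, 3, 3, -5, 1, -2
d²: 0, 9, 9, 25, 1, 4; Σd² = 48
ρ = 1 − 6·48/(6·35) = 1 − 288/210 = -0.371

-0.371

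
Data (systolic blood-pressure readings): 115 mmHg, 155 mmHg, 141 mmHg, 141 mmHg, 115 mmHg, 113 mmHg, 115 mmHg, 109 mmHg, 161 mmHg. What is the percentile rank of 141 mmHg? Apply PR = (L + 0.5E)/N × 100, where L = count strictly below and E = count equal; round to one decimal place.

66.7

N = 9.
Strictly below 141: 5. Equal to 141: 2.
PR = (5 + 0.5·2)/9 × 100 = 66.7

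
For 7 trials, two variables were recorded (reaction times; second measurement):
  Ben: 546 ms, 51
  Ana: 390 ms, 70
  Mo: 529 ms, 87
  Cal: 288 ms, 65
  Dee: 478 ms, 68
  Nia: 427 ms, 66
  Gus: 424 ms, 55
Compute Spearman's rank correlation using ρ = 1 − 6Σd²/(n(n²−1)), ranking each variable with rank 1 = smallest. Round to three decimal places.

-0.036

Ranks of variable 1: 7, 2, 6, 1, 5, 4, 3
Ranks of variable 2: 1, 6, 7, 3, 5, 4, 2
d = r₁ − r₂: 6, -4, -1, -2, 0, 0, 1
d²: 36, 16, 1, 4, 0, 0, 1; Σd² = 58
ρ = 1 − 6·58/(7·48) = 1 − 348/336 = -0.036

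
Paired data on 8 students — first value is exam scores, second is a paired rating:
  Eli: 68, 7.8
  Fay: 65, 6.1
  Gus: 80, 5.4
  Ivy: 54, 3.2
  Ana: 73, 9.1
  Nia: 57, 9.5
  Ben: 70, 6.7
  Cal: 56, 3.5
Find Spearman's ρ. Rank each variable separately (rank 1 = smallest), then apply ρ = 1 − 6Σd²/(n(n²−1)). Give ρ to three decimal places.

Ranks of variable 1: 5, 4, 8, 1, 7, 3, 6, 2
Ranks of variable 2: 6, 4, 3, 1, 7, 8, 5, 2
d = r₁ − r₂: -1, 0, 5, 0, 0, -5, 1, 0
d²: 1, 0, 25, 0, 0, 25, 1, 0; Σd² = 52
ρ = 1 − 6·52/(8·63) = 1 − 312/504 = 0.381

0.381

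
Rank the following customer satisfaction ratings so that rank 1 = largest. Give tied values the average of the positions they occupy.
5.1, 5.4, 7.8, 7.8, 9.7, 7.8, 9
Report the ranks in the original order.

Sorted (descending): 9.7, 9, 7.8, 7.8, 7.8, 5.4, 5.1
The 3 values of 7.8 occupy positions 3–5 → average rank 4.

7, 6, 4, 4, 1, 4, 2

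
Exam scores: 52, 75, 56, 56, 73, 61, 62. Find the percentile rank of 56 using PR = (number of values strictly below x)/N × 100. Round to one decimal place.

14.3

N = 7.
Strictly below 56: 1. Equal to 56: 2.
PR = 1/7 × 100 = 14.3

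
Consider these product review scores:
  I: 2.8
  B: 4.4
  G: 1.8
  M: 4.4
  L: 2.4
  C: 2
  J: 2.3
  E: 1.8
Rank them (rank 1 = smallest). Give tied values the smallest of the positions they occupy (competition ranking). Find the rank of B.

7

Sorted (ascending): 1.8, 1.8, 2, 2.3, 2.4, 2.8, 4.4, 4.4
The 2 values of 1.8 occupy positions 1–2 → each gets rank 1.
The 2 values of 4.4 occupy positions 7–8 → each gets rank 7.
B has value 4.4 → rank 7.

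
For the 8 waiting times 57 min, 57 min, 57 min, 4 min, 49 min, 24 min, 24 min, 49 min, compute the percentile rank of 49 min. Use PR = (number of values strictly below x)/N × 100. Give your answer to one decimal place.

N = 8.
Strictly below 49: 3. Equal to 49: 2.
PR = 3/8 × 100 = 37.5

37.5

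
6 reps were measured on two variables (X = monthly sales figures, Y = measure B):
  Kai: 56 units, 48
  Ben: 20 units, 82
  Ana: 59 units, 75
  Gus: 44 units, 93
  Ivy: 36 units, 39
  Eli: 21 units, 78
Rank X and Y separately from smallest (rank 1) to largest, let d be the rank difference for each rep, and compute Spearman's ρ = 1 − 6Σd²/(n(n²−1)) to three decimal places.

Ranks of variable 1: 5, 1, 6, 4, 3, 2
Ranks of variable 2: 2, 5, 3, 6, 1, 4
d = r₁ − r₂: 3, -4, 3, -2, 2, -2
d²: 9, 16, 9, 4, 4, 4; Σd² = 46
ρ = 1 − 6·46/(6·35) = 1 − 276/210 = -0.314

-0.314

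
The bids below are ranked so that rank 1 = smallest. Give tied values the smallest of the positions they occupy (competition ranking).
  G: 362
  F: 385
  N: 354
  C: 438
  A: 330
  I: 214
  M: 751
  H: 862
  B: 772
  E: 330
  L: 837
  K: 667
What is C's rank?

7

Sorted (ascending): 214, 330, 330, 354, 362, 385, 438, 667, 751, 772, 837, 862
The 2 values of 330 occupy positions 2–3 → each gets rank 2.
C has value 438 → rank 7.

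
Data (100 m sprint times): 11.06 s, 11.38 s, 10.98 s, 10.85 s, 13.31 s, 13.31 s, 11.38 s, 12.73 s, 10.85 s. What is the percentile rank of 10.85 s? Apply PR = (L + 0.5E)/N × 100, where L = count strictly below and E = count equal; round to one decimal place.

N = 9.
Strictly below 10.85: 0. Equal to 10.85: 2.
PR = (0 + 0.5·2)/9 × 100 = 11.1

11.1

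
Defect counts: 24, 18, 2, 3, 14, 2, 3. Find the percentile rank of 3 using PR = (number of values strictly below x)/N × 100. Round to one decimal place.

28.6

N = 7.
Strictly below 3: 2. Equal to 3: 2.
PR = 2/7 × 100 = 28.6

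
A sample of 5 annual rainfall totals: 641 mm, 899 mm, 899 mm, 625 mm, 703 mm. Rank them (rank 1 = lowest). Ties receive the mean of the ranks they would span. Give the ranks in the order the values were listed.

2, 4.5, 4.5, 1, 3

Sorted (ascending): 625, 641, 703, 899, 899
The 2 values of 899 occupy positions 4–5 → average rank (4+5)/2 = 4.5.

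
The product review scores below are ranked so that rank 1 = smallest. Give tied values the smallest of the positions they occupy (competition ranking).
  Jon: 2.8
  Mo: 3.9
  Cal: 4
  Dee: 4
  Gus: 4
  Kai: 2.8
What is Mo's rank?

Sorted (ascending): 2.8, 2.8, 3.9, 4, 4, 4
The 2 values of 2.8 occupy positions 1–2 → each gets rank 1.
The 3 values of 4 occupy positions 4–6 → each gets rank 4.
Mo has value 3.9 → rank 3.

3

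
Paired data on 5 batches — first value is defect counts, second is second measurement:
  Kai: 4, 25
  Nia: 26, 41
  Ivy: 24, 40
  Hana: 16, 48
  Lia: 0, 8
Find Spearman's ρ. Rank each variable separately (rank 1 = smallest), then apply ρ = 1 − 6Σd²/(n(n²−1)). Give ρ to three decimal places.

0.700

Ranks of variable 1: 2, 5, 4, 3, 1
Ranks of variable 2: 2, 4, 3, 5, 1
d = r₁ − r₂: 0, 1, 1, -2, 0
d²: 0, 1, 1, 4, 0; Σd² = 6
ρ = 1 − 6·6/(5·24) = 1 − 36/120 = 0.700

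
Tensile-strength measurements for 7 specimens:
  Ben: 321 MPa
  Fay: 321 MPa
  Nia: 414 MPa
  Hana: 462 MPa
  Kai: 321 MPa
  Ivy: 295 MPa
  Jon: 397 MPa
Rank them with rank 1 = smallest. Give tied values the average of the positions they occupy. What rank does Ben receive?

Sorted (ascending): 295, 321, 321, 321, 397, 414, 462
The 3 values of 321 occupy positions 2–4 → average rank 3.
Ben has value 321 MPa → rank 3.

3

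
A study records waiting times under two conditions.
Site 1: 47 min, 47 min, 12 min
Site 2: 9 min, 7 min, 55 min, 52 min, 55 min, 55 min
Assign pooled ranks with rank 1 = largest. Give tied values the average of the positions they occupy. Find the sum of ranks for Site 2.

27

Sorted (descending): 55, 55, 55, 52, 47, 47, 12, 9, 7
The 3 values of 55 occupy positions 1–3 → average rank 2.
The 2 values of 47 occupy positions 5–6 → average rank (5+6)/2 = 5.5.
Site 2 values → pooled ranks: 9→8, 7→9, 55→2, 52→4, 55→2, 55→2
Rank sum = 8 + 9 + 2 + 4 + 2 + 2 = 27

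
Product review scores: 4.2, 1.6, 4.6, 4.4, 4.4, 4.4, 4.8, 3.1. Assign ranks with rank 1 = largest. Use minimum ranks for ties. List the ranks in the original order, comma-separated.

6, 8, 2, 3, 3, 3, 1, 7

Sorted (descending): 4.8, 4.6, 4.4, 4.4, 4.4, 4.2, 3.1, 1.6
The 3 values of 4.4 occupy positions 3–5 → each gets rank 3.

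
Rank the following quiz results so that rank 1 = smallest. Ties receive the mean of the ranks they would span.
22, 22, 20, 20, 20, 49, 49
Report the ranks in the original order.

4.5, 4.5, 2, 2, 2, 6.5, 6.5

Sorted (ascending): 20, 20, 20, 22, 22, 49, 49
The 3 values of 20 occupy positions 1–3 → average rank 2.
The 2 values of 22 occupy positions 4–5 → average rank (4+5)/2 = 4.5.
The 2 values of 49 occupy positions 6–7 → average rank (6+7)/2 = 6.5.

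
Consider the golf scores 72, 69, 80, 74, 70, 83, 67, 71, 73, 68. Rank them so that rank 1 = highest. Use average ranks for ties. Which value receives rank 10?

67

Sorted (descending): 83, 80, 74, 73, 72, 71, 70, 69, 68, 67
No ties — each value takes its position as its rank.
Rank 10 → value 67.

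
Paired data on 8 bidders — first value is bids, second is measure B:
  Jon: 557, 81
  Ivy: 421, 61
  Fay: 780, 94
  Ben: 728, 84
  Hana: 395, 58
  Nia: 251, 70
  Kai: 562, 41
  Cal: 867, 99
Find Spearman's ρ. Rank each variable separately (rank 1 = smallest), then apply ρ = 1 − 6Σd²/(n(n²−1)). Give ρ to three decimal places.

0.690

Ranks of variable 1: 4, 3, 7, 6, 2, 1, 5, 8
Ranks of variable 2: 5, 3, 7, 6, 2, 4, 1, 8
d = r₁ − r₂: -1, 0, 0, 0, 0, -3, 4, 0
d²: 1, 0, 0, 0, 0, 9, 16, 0; Σd² = 26
ρ = 1 − 6·26/(8·63) = 1 − 156/504 = 0.690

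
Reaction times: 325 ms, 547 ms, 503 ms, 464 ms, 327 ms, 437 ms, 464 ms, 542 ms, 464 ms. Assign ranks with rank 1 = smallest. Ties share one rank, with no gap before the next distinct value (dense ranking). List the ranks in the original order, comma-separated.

Sorted (ascending): 325, 327, 437, 464, 464, 464, 503, 542, 547
The 3 values of 464 share dense rank 4.
Remaining distinct values take the next consecutive integers.

1, 7, 5, 4, 2, 3, 4, 6, 4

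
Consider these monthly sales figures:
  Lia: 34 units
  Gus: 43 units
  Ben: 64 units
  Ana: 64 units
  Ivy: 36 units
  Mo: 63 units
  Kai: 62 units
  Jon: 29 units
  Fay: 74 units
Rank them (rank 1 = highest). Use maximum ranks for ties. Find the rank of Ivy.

Sorted (descending): 74, 64, 64, 63, 62, 43, 36, 34, 29
The 2 values of 64 occupy positions 2–3 → each gets rank 3.
Ivy has value 36 units → rank 7.

7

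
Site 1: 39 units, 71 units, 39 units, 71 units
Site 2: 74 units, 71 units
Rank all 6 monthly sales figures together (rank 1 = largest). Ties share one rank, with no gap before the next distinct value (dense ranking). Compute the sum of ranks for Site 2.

3

Sorted (descending): 74, 71, 71, 71, 39, 39
The 3 values of 71 share dense rank 2.
The 2 values of 39 share dense rank 3.
Remaining distinct values take the next consecutive integers.
Site 2 values → pooled ranks: 74→1, 71→2
Rank sum = 1 + 2 = 3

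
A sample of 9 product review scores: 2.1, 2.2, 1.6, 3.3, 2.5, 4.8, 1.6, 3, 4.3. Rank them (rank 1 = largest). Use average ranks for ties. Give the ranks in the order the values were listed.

7, 6, 8.5, 3, 5, 1, 8.5, 4, 2

Sorted (descending): 4.8, 4.3, 3.3, 3, 2.5, 2.2, 2.1, 1.6, 1.6
The 2 values of 1.6 occupy positions 8–9 → average rank (8+9)/2 = 8.5.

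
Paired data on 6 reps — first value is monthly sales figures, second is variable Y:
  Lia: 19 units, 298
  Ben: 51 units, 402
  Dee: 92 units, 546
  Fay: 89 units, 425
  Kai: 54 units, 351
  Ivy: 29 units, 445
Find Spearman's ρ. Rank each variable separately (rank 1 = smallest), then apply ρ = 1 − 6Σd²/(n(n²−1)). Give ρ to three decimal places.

Ranks of variable 1: 1, 3, 6, 5, 4, 2
Ranks of variable 2: 1, 3, 6, 4, 2, 5
d = r₁ − r₂: 0, 0, 0, 1, 2, -3
d²: 0, 0, 0, 1, 4, 9; Σd² = 14
ρ = 1 − 6·14/(6·35) = 1 − 84/210 = 0.600

0.600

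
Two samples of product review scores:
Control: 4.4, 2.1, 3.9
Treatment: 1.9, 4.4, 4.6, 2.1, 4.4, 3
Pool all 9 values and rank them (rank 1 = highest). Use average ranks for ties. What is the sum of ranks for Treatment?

Sorted (descending): 4.6, 4.4, 4.4, 4.4, 3.9, 3, 2.1, 2.1, 1.9
The 3 values of 4.4 occupy positions 2–4 → average rank 3.
The 2 values of 2.1 occupy positions 7–8 → average rank (7+8)/2 = 7.5.
Treatment values → pooled ranks: 1.9→9, 4.4→3, 4.6→1, 2.1→7.5, 4.4→3, 3→6
Rank sum = 9 + 3 + 1 + 7.5 + 3 + 6 = 29.5

29.5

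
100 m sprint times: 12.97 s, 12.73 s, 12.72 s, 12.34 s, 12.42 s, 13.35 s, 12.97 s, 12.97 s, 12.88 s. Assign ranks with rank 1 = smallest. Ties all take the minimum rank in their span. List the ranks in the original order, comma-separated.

Sorted (ascending): 12.34, 12.42, 12.72, 12.73, 12.88, 12.97, 12.97, 12.97, 13.35
The 3 values of 12.97 occupy positions 6–8 → each gets rank 6.

6, 4, 3, 1, 2, 9, 6, 6, 5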